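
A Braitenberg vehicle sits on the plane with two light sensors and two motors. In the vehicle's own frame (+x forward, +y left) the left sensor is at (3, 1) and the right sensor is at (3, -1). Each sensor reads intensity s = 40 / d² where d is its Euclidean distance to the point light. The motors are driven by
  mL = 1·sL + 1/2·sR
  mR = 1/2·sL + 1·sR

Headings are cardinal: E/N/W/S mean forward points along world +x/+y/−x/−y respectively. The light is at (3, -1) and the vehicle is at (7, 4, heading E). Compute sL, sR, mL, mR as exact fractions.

8/17 8/13 172/221 188/221

left sensor world pos  = (10, 5); dL² = 85
right sensor world pos = (10, 3); dR² = 65
sL = 40/85 = 8/17
sR = 40/65 = 8/13
mL = 1·sL + 1/2·sR = 172/221
mR = 1/2·sL + 1·sR = 188/221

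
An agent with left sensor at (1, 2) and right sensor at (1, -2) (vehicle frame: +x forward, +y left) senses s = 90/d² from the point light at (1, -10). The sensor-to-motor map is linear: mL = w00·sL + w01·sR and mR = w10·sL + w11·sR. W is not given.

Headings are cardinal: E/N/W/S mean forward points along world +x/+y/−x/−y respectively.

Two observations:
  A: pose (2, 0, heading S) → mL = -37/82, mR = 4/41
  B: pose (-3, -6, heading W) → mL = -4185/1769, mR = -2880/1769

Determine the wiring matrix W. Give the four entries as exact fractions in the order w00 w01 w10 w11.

-1 1/2 -1 1

obs A: pose=(2,0,S) → sL=1, sR=45/41, mL=-37/82, mR=4/41
obs B: pose=(-3,-6,W) → sL=90/29, sR=90/61, mL=-4185/1769, mR=-2880/1769
sensor matrix S = [[1, 45/41], [90/29, 90/61]]; det S = -140040/72529
solve [mL_A; mL_B] = S·[w00; w01] and [mR_A; mR_B] = S·[w10; w11]:
  w00 = -1, w01 = 1/2, w10 = -1, w11 = 1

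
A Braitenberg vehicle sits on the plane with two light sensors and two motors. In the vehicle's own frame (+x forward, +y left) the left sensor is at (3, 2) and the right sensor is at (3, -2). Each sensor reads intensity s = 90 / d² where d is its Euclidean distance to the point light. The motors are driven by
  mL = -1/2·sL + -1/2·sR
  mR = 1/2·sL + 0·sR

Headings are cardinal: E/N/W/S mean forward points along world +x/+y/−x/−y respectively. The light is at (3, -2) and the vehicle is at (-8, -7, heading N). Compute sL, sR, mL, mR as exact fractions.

90/173 18/17 -2322/2941 45/173

left sensor world pos  = (-10, -4); dL² = 173
right sensor world pos = (-6, -4); dR² = 85
sL = 90/173 = 90/173
sR = 90/85 = 18/17
mL = -1/2·sL + -1/2·sR = -2322/2941
mR = 1/2·sL + 0·sR = 45/173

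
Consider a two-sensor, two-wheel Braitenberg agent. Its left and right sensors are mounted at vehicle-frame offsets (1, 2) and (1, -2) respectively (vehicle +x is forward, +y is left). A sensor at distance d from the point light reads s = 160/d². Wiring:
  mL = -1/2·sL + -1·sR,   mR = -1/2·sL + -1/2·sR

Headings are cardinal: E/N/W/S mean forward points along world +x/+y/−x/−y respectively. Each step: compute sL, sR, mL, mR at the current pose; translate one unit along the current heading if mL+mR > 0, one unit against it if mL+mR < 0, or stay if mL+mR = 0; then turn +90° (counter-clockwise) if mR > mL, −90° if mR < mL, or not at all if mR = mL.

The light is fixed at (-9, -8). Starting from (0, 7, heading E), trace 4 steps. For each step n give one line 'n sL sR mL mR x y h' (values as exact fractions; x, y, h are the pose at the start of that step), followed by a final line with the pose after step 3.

0 160/389 160/269 -83760/104641 -52640/104641 0 7 E
1 40/73 40/89 -4700/6497 -3240/6497 -1 7 N
2 160/193 32/61 -11056/11773 -7968/11773 -1 6 W
3 16/29 80/109 -3192/3161 -2032/3161 0 6 S
final 0 7 E

n=0: pose=(0,7,E); sL=160/389, sR=160/269; mL=-83760/104641, mR=-52640/104641; mL+mR=-136400/104641 → advance -1; mR−mL=80/269 → turn +1·90°
n=1: pose=(-1,7,N); sL=40/73, sR=40/89; mL=-4700/6497, mR=-3240/6497; mL+mR=-7940/6497 → advance -1; mR−mL=20/89 → turn +1·90°
n=2: pose=(-1,6,W); sL=160/193, sR=32/61; mL=-11056/11773, mR=-7968/11773; mL+mR=-19024/11773 → advance -1; mR−mL=16/61 → turn +1·90°
n=3: pose=(0,6,S); sL=16/29, sR=80/109; mL=-3192/3161, mR=-2032/3161; mL+mR=-5224/3161 → advance -1; mR−mL=40/109 → turn +1·90°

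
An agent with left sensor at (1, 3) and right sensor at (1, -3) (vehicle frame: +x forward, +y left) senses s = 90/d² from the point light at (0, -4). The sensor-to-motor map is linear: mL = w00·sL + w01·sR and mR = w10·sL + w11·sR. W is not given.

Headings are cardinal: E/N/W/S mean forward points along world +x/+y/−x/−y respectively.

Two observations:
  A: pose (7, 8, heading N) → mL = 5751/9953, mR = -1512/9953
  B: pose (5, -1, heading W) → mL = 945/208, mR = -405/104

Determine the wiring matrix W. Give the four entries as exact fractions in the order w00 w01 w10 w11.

obs A: pose=(7,8,N) → sL=18/37, sR=90/269, mL=5751/9953, mR=-1512/9953
obs B: pose=(5,-1,W) → sL=45/8, sR=45/26, mL=945/208, mR=-405/104
sensor matrix S = [[18/37, 90/269], [45/8, 45/26]]; det S = -538245/517556
solve [mL_A; mL_B] = S·[w00; w01] and [mR_A; mR_B] = S·[w10; w11]:
  w00 = 1/2, w01 = 1, w10 = -1, w11 = 1

1/2 1 -1 1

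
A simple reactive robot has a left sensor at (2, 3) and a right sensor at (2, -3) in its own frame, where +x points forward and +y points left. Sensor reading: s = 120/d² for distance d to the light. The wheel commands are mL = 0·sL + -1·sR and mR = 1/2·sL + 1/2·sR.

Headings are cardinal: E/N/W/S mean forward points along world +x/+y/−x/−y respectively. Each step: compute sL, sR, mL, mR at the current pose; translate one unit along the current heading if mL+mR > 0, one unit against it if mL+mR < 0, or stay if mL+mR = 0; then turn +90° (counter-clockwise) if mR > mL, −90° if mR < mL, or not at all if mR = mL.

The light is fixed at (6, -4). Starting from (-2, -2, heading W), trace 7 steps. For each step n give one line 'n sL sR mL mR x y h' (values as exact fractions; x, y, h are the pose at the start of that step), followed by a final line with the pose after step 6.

n=0: pose=(-2,-2,W); sL=120/101, sR=24/25; mL=-24/25, mR=2712/2525; mL+mR=288/2525 → advance +1; mR−mL=5136/2525 → turn +1·90°
n=1: pose=(-3,-2,S); sL=10/3, sR=5/6; mL=-5/6, mR=25/12; mL+mR=5/4 → advance +1; mR−mL=35/12 → turn +1·90°
n=2: pose=(-3,-3,E); sL=24/13, sR=120/53; mL=-120/53, mR=1416/689; mL+mR=-144/689 → advance -1; mR−mL=2976/689 → turn +1·90°
n=3: pose=(-4,-3,N); sL=60/89, sR=60/29; mL=-60/29, mR=3540/2581; mL+mR=-1800/2581 → advance -1; mR−mL=8880/2581 → turn +1·90°
n=4: pose=(-4,-4,W); sL=40/51, sR=40/51; mL=-40/51, mR=40/51; mL+mR=0 → advance +0; mR−mL=80/51 → turn +1·90°
n=5: pose=(-4,-4,S); sL=120/53, sR=120/173; mL=-120/173, mR=13560/9169; mL+mR=7200/9169 → advance +1; mR−mL=19920/9169 → turn +1·90°
n=6: pose=(-4,-5,E); sL=30/17, sR=3/2; mL=-3/2, mR=111/68; mL+mR=9/68 → advance +1; mR−mL=213/68 → turn +1·90°

0 120/101 24/25 -24/25 2712/2525 -2 -2 W
1 10/3 5/6 -5/6 25/12 -3 -2 S
2 24/13 120/53 -120/53 1416/689 -3 -3 E
3 60/89 60/29 -60/29 3540/2581 -4 -3 N
4 40/51 40/51 -40/51 40/51 -4 -4 W
5 120/53 120/173 -120/173 13560/9169 -4 -4 S
6 30/17 3/2 -3/2 111/68 -4 -5 E
final -3 -5 N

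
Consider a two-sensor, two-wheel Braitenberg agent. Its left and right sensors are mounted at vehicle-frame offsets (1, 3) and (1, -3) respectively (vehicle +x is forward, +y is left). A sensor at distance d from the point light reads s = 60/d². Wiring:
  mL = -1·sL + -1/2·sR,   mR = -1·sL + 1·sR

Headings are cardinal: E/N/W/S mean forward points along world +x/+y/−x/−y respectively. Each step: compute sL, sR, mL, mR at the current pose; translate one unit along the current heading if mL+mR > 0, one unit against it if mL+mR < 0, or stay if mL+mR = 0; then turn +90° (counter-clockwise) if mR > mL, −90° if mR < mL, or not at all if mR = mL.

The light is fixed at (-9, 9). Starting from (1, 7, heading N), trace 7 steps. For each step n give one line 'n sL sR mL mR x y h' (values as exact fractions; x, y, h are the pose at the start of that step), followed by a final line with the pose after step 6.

0 6/5 6/17 -117/85 -72/85 1 7 N
1 20/39 20/27 -310/351 80/351 1 6 W
2 15/53 3/4 -279/424 99/212 2 6 S
3 12/29 60/169 -2898/4901 -288/4901 2 7 E
4 6/5 6/17 -117/85 -72/85 1 7 N
5 20/39 20/27 -310/351 80/351 1 6 W
6 15/53 3/4 -279/424 99/212 2 6 S
final 2 7 E

n=0: pose=(1,7,N); sL=6/5, sR=6/17; mL=-117/85, mR=-72/85; mL+mR=-189/85 → advance -1; mR−mL=9/17 → turn +1·90°
n=1: pose=(1,6,W); sL=20/39, sR=20/27; mL=-310/351, mR=80/351; mL+mR=-230/351 → advance -1; mR−mL=10/9 → turn +1·90°
n=2: pose=(2,6,S); sL=15/53, sR=3/4; mL=-279/424, mR=99/212; mL+mR=-81/424 → advance -1; mR−mL=9/8 → turn +1·90°
n=3: pose=(2,7,E); sL=12/29, sR=60/169; mL=-2898/4901, mR=-288/4901; mL+mR=-3186/4901 → advance -1; mR−mL=90/169 → turn +1·90°
n=4: pose=(1,7,N); sL=6/5, sR=6/17; mL=-117/85, mR=-72/85; mL+mR=-189/85 → advance -1; mR−mL=9/17 → turn +1·90°
n=5: pose=(1,6,W); sL=20/39, sR=20/27; mL=-310/351, mR=80/351; mL+mR=-230/351 → advance -1; mR−mL=10/9 → turn +1·90°
n=6: pose=(2,6,S); sL=15/53, sR=3/4; mL=-279/424, mR=99/212; mL+mR=-81/424 → advance -1; mR−mL=9/8 → turn +1·90°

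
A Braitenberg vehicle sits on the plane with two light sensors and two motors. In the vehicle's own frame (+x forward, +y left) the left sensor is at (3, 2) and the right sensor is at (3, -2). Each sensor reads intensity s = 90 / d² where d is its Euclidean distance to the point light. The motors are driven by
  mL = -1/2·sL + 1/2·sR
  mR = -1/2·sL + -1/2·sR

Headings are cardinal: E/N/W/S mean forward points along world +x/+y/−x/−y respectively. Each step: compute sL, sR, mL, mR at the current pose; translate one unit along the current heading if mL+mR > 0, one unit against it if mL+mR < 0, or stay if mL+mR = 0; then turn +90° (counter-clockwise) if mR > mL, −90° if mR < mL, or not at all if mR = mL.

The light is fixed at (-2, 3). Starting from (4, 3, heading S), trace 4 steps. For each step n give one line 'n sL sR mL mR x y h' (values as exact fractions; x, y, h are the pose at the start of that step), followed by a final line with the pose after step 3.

0 90/73 18/5 432/365 -882/365 4 3 S
1 9 5 -2 -7 4 4 W
2 90/41 90/97 -2520/3977 -6210/3977 5 4 N
3 45/52 45/52 0 -45/52 5 3 E
final 4 3 S

n=0: pose=(4,3,S); sL=90/73, sR=18/5; mL=432/365, mR=-882/365; mL+mR=-90/73 → advance -1; mR−mL=-18/5 → turn -1·90°
n=1: pose=(4,4,W); sL=9, sR=5; mL=-2, mR=-7; mL+mR=-9 → advance -1; mR−mL=-5 → turn -1·90°
n=2: pose=(5,4,N); sL=90/41, sR=90/97; mL=-2520/3977, mR=-6210/3977; mL+mR=-90/41 → advance -1; mR−mL=-90/97 → turn -1·90°
n=3: pose=(5,3,E); sL=45/52, sR=45/52; mL=0, mR=-45/52; mL+mR=-45/52 → advance -1; mR−mL=-45/52 → turn -1·90°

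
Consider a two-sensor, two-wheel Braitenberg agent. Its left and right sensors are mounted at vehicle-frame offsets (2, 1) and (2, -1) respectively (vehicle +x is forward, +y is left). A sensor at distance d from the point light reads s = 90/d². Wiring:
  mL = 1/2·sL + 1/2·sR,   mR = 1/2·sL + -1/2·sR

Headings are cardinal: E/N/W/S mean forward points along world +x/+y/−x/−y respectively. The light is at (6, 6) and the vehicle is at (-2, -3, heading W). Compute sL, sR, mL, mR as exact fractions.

9/20 45/82 819/1640 -81/1640

left sensor world pos  = (-4, -4); dL² = 200
right sensor world pos = (-4, -2); dR² = 164
sL = 90/200 = 9/20
sR = 90/164 = 45/82
mL = 1/2·sL + 1/2·sR = 819/1640
mR = 1/2·sL + -1/2·sR = -81/1640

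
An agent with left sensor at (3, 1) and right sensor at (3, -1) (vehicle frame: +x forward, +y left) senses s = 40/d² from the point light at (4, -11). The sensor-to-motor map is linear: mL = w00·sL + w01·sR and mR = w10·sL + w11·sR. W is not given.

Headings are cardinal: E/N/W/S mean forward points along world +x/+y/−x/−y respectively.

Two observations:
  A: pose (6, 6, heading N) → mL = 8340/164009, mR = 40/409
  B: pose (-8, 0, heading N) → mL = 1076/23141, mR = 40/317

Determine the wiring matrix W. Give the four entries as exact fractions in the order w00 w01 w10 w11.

1 -1/2 0 1

obs A: pose=(6,6,N) → sL=40/401, sR=40/409, mL=8340/164009, mR=40/409
obs B: pose=(-8,0,N) → sL=8/73, sR=40/317, mL=1076/23141, mR=40/317
sensor matrix S = [[40/401, 40/409], [8/73, 40/317]]; det S = 7093760/3795332269
solve [mL_A; mL_B] = S·[w00; w01] and [mR_A; mR_B] = S·[w10; w11]:
  w00 = 1, w01 = -1/2, w10 = 0, w11 = 1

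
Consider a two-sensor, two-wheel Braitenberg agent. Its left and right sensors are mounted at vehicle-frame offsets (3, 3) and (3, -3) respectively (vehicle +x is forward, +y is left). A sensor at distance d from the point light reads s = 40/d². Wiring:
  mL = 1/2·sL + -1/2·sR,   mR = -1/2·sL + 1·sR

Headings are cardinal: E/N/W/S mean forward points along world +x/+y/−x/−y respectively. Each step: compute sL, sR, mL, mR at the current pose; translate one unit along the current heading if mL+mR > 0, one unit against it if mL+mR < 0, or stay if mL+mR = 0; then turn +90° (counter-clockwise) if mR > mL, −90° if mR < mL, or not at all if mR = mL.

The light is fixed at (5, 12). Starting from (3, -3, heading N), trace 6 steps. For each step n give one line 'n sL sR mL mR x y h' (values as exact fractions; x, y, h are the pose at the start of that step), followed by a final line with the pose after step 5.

n=0: pose=(3,-3,N); sL=40/169, sR=8/29; mL=-96/4901, mR=772/4901; mL+mR=4/29 → advance +1; mR−mL=868/4901 → turn +1·90°
n=1: pose=(3,-2,W); sL=20/157, sR=20/73; mL=-840/11461, mR=2410/11461; mL+mR=10/73 → advance +1; mR−mL=3250/11461 → turn +1·90°
n=2: pose=(2,-2,S); sL=40/289, sR=8/65; mL=144/18785, mR=1012/18785; mL+mR=4/65 → advance +1; mR−mL=868/18785 → turn +1·90°
n=3: pose=(2,-3,E); sL=5/18, sR=10/81; mL=25/324, mR=-5/324; mL+mR=5/81 → advance +1; mR−mL=-5/54 → turn -1·90°
n=4: pose=(3,-3,S); sL=8/65, sR=40/349; mL=96/22685, mR=1204/22685; mL+mR=20/349 → advance +1; mR−mL=1108/22685 → turn +1·90°
n=5: pose=(3,-4,E); sL=4/17, sR=20/181; mL=192/3077, mR=-22/3077; mL+mR=10/181 → advance +1; mR−mL=-214/3077 → turn -1·90°

0 40/169 8/29 -96/4901 772/4901 3 -3 N
1 20/157 20/73 -840/11461 2410/11461 3 -2 W
2 40/289 8/65 144/18785 1012/18785 2 -2 S
3 5/18 10/81 25/324 -5/324 2 -3 E
4 8/65 40/349 96/22685 1204/22685 3 -3 S
5 4/17 20/181 192/3077 -22/3077 3 -4 E
final 4 -4 S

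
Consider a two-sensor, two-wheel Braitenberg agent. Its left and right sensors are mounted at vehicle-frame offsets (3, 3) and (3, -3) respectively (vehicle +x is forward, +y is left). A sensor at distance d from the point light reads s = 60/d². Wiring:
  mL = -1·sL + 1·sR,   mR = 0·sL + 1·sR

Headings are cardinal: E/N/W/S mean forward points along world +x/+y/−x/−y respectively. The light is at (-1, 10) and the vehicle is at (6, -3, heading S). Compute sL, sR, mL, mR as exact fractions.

15/89 15/68 315/6052 15/68

left sensor world pos  = (9, -6); dL² = 356
right sensor world pos = (3, -6); dR² = 272
sL = 60/356 = 15/89
sR = 60/272 = 15/68
mL = -1·sL + 1·sR = 315/6052
mR = 0·sL + 1·sR = 15/68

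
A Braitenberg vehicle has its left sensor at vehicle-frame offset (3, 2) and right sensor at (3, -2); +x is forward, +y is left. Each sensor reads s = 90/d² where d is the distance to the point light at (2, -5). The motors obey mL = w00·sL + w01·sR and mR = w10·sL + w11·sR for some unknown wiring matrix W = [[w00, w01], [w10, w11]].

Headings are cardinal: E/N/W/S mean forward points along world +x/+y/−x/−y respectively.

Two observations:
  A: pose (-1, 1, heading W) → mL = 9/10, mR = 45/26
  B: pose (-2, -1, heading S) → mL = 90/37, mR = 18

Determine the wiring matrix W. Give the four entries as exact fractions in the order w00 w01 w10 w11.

obs A: pose=(-1,1,W) → sL=45/26, sR=9/10, mL=9/10, mR=45/26
obs B: pose=(-2,-1,S) → sL=18, sR=90/37, mL=90/37, mR=18
sensor matrix S = [[45/26, 9/10], [18, 90/37]]; det S = -28836/2405
solve [mL_A; mL_B] = S·[w00; w01] and [mR_A; mR_B] = S·[w10; w11]:
  w00 = 0, w01 = 1, w10 = 1, w11 = 0

0 1 1 0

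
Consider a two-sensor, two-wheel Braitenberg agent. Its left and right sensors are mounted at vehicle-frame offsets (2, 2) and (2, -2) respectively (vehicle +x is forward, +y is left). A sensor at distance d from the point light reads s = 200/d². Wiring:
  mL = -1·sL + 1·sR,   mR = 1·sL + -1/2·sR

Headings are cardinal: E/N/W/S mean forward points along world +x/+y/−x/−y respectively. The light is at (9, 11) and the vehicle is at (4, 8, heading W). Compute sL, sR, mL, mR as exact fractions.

left sensor world pos  = (2, 6); dL² = 74
right sensor world pos = (2, 10); dR² = 50
sL = 200/74 = 100/37
sR = 200/50 = 4
mL = -1·sL + 1·sR = 48/37
mR = 1·sL + -1/2·sR = 26/37

100/37 4 48/37 26/37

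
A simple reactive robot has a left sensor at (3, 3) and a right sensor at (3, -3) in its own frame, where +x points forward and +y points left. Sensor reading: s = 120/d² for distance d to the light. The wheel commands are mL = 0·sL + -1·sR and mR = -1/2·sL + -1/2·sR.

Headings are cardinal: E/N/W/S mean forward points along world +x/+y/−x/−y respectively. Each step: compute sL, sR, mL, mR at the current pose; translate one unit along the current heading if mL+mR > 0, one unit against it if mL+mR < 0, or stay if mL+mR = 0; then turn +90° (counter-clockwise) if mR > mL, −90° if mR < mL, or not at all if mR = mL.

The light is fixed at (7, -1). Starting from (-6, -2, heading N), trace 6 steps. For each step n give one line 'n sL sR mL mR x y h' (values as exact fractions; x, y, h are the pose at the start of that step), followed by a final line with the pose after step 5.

n=0: pose=(-6,-2,N); sL=6/13, sR=15/13; mL=-15/13, mR=-21/26; mL+mR=-51/26 → advance -1; mR−mL=9/26 → turn +1·90°
n=1: pose=(-6,-3,W); sL=120/281, sR=120/257; mL=-120/257, mR=-32280/72217; mL+mR=-66000/72217 → advance -1; mR−mL=1440/72217 → turn +1·90°
n=2: pose=(-5,-3,S); sL=60/53, sR=12/25; mL=-12/25, mR=-1068/1325; mL+mR=-1704/1325 → advance -1; mR−mL=-432/1325 → turn -1·90°
n=3: pose=(-5,-2,W); sL=120/241, sR=120/229; mL=-120/229, mR=-28200/55189; mL+mR=-57120/55189 → advance -1; mR−mL=720/55189 → turn +1·90°
n=4: pose=(-4,-2,S); sL=3/2, sR=30/53; mL=-30/53, mR=-219/212; mL+mR=-339/212 → advance -1; mR−mL=-99/212 → turn -1·90°
n=5: pose=(-4,-1,W); sL=24/41, sR=24/41; mL=-24/41, mR=-24/41; mL+mR=-48/41 → advance -1; mR−mL=0 → turn +0·90°

0 6/13 15/13 -15/13 -21/26 -6 -2 N
1 120/281 120/257 -120/257 -32280/72217 -6 -3 W
2 60/53 12/25 -12/25 -1068/1325 -5 -3 S
3 120/241 120/229 -120/229 -28200/55189 -5 -2 W
4 3/2 30/53 -30/53 -219/212 -4 -2 S
5 24/41 24/41 -24/41 -24/41 -4 -1 W
final -3 -1 W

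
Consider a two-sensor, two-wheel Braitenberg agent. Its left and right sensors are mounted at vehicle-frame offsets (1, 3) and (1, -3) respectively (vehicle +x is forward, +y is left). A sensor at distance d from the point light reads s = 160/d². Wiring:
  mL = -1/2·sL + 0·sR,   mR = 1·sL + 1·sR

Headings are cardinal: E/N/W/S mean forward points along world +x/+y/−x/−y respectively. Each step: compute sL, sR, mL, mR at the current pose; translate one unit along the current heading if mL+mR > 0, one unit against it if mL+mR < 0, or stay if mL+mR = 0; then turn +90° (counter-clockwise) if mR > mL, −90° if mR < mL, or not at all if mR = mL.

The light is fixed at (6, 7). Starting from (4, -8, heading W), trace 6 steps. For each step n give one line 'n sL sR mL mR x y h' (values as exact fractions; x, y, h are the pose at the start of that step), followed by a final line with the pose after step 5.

0 160/333 160/153 -80/333 960/629 4 -8 W
1 5/8 40/73 -5/16 685/584 3 -8 S
2 160/173 32/73 -80/173 17216/12629 3 -9 E
3 16/25 80/113 -8/25 3808/2825 4 -9 N
4 160/333 160/153 -80/333 960/629 4 -8 W
5 5/8 40/73 -5/16 685/584 3 -8 S
final 3 -9 E

n=0: pose=(4,-8,W); sL=160/333, sR=160/153; mL=-80/333, mR=960/629; mL+mR=7280/5661 → advance +1; mR−mL=10000/5661 → turn +1·90°
n=1: pose=(3,-8,S); sL=5/8, sR=40/73; mL=-5/16, mR=685/584; mL+mR=1005/1168 → advance +1; mR−mL=1735/1168 → turn +1·90°
n=2: pose=(3,-9,E); sL=160/173, sR=32/73; mL=-80/173, mR=17216/12629; mL+mR=11376/12629 → advance +1; mR−mL=23056/12629 → turn +1·90°
n=3: pose=(4,-9,N); sL=16/25, sR=80/113; mL=-8/25, mR=3808/2825; mL+mR=2904/2825 → advance +1; mR−mL=4712/2825 → turn +1·90°
n=4: pose=(4,-8,W); sL=160/333, sR=160/153; mL=-80/333, mR=960/629; mL+mR=7280/5661 → advance +1; mR−mL=10000/5661 → turn +1·90°
n=5: pose=(3,-8,S); sL=5/8, sR=40/73; mL=-5/16, mR=685/584; mL+mR=1005/1168 → advance +1; mR−mL=1735/1168 → turn +1·90°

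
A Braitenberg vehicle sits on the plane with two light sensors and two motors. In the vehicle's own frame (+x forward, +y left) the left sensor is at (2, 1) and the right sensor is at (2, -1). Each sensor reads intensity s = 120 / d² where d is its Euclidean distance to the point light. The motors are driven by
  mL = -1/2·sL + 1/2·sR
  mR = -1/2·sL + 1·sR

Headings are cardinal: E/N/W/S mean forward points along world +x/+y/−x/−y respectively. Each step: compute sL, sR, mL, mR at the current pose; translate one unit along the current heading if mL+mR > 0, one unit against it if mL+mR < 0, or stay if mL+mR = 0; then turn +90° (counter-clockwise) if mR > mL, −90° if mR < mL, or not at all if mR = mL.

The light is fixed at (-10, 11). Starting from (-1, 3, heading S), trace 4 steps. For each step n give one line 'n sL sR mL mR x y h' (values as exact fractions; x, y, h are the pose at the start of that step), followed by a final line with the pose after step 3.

0 3/5 30/41 27/410 177/410 -1 3 S
1 24/37 120/221 -432/8177 1788/8177 -1 2 E
2 12/13 12/17 -24/221 54/221 0 2 N
3 24/29 120/113 384/3277 2124/3277 0 3 W
final -1 3 S

n=0: pose=(-1,3,S); sL=3/5, sR=30/41; mL=27/410, mR=177/410; mL+mR=102/205 → advance +1; mR−mL=15/41 → turn +1·90°
n=1: pose=(-1,2,E); sL=24/37, sR=120/221; mL=-432/8177, mR=1788/8177; mL+mR=1356/8177 → advance +1; mR−mL=60/221 → turn +1·90°
n=2: pose=(0,2,N); sL=12/13, sR=12/17; mL=-24/221, mR=54/221; mL+mR=30/221 → advance +1; mR−mL=6/17 → turn +1·90°
n=3: pose=(0,3,W); sL=24/29, sR=120/113; mL=384/3277, mR=2124/3277; mL+mR=2508/3277 → advance +1; mR−mL=60/113 → turn +1·90°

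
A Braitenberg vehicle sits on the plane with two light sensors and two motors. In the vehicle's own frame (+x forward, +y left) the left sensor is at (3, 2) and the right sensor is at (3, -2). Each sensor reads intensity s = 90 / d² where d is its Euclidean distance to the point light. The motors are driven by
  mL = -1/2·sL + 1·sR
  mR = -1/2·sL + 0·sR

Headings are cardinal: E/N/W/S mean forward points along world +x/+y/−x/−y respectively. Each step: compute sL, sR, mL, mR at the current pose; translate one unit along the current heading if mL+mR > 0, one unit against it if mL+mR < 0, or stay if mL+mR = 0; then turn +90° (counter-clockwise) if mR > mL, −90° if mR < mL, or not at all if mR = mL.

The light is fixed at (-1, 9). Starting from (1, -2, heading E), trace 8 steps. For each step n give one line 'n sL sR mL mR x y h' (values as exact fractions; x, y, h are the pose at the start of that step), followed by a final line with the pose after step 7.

n=0: pose=(1,-2,E); sL=45/53, sR=45/97; mL=405/10282, mR=-45/106; mL+mR=-1980/5141 → advance -1; mR−mL=-45/97 → turn -1·90°
n=1: pose=(0,-2,S); sL=18/41, sR=90/197; mL=1917/8077, mR=-9/41; mL+mR=144/8077 → advance +1; mR−mL=-90/197 → turn -1·90°
n=2: pose=(0,-3,W); sL=9/20, sR=45/52; mL=333/520, mR=-9/40; mL+mR=27/65 → advance +1; mR−mL=-45/52 → turn -1·90°
n=3: pose=(-1,-3,N); sL=18/17, sR=18/17; mL=9/17, mR=-9/17; mL+mR=0 → advance +0; mR−mL=-18/17 → turn -1·90°
n=4: pose=(-1,-3,E); sL=90/109, sR=18/41; mL=117/4469, mR=-45/109; mL+mR=-1728/4469 → advance -1; mR−mL=-18/41 → turn -1·90°
n=5: pose=(-2,-3,S); sL=45/113, sR=5/13; mL=545/2938, mR=-45/226; mL+mR=-20/1469 → advance -1; mR−mL=-5/13 → turn -1·90°
n=6: pose=(-2,-2,W); sL=18/37, sR=90/97; mL=2457/3589, mR=-9/37; mL+mR=1584/3589 → advance +1; mR−mL=-90/97 → turn -1·90°
n=7: pose=(-3,-2,N); sL=9/8, sR=45/32; mL=27/32, mR=-9/16; mL+mR=9/32 → advance +1; mR−mL=-45/32 → turn -1·90°

0 45/53 45/97 405/10282 -45/106 1 -2 E
1 18/41 90/197 1917/8077 -9/41 0 -2 S
2 9/20 45/52 333/520 -9/40 0 -3 W
3 18/17 18/17 9/17 -9/17 -1 -3 N
4 90/109 18/41 117/4469 -45/109 -1 -3 E
5 45/113 5/13 545/2938 -45/226 -2 -3 S
6 18/37 90/97 2457/3589 -9/37 -2 -2 W
7 9/8 45/32 27/32 -9/16 -3 -2 N
final -3 -1 E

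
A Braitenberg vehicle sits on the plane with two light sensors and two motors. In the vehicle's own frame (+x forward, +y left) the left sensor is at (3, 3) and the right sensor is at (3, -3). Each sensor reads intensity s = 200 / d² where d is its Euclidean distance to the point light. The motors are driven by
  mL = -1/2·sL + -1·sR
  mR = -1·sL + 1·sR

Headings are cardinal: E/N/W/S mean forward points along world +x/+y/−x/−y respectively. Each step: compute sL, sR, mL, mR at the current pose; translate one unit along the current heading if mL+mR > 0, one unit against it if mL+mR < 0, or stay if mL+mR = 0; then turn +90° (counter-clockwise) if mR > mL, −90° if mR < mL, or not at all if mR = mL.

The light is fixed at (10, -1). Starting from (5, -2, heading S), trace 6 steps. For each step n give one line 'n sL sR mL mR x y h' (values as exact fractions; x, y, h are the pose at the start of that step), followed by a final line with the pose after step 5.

0 10 5/2 -15/2 -15/2 5 -2 S
1 200/13 200/73 -9900/949 -12000/949 5 -1 S
2 50/17 5/2 -135/34 -15/34 5 0 W
3 40 200/53 -1260/53 -1920/53 6 0 S
4 4 100/37 -174/37 -48/37 6 1 W
5 200 200/37 -3900/37 -7200/37 7 1 S
final 7 2 W

n=0: pose=(5,-2,S); sL=10, sR=5/2; mL=-15/2, mR=-15/2; mL+mR=-15 → advance -1; mR−mL=0 → turn +0·90°
n=1: pose=(5,-1,S); sL=200/13, sR=200/73; mL=-9900/949, mR=-12000/949; mL+mR=-300/13 → advance -1; mR−mL=-2100/949 → turn -1·90°
n=2: pose=(5,0,W); sL=50/17, sR=5/2; mL=-135/34, mR=-15/34; mL+mR=-75/17 → advance -1; mR−mL=60/17 → turn +1·90°
n=3: pose=(6,0,S); sL=40, sR=200/53; mL=-1260/53, mR=-1920/53; mL+mR=-60 → advance -1; mR−mL=-660/53 → turn -1·90°
n=4: pose=(6,1,W); sL=4, sR=100/37; mL=-174/37, mR=-48/37; mL+mR=-6 → advance -1; mR−mL=126/37 → turn +1·90°
n=5: pose=(7,1,S); sL=200, sR=200/37; mL=-3900/37, mR=-7200/37; mL+mR=-300 → advance -1; mR−mL=-3300/37 → turn -1·90°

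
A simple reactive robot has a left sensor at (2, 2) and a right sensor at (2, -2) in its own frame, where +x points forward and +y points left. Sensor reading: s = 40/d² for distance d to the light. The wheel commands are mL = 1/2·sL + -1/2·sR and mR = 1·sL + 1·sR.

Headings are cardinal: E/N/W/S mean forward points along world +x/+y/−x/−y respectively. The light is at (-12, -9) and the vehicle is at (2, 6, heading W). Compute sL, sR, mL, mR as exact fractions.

left sensor world pos  = (0, 4); dL² = 313
right sensor world pos = (0, 8); dR² = 433
sL = 40/313 = 40/313
sR = 40/433 = 40/433
mL = 1/2·sL + -1/2·sR = 2400/135529
mR = 1·sL + 1·sR = 29840/135529

40/313 40/433 2400/135529 29840/135529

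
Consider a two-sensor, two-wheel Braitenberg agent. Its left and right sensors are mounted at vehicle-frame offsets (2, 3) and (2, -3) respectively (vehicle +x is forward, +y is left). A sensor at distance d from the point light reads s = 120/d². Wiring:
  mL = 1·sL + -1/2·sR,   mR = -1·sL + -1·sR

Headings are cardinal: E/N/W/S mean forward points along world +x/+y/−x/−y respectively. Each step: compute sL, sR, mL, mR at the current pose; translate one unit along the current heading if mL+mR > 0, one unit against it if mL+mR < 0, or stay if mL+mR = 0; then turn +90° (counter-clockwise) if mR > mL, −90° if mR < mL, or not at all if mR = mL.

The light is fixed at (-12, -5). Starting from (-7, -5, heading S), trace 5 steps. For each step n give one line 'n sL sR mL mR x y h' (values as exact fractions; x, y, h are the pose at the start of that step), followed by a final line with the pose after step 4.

0 30/17 15 -195/34 -285/17 -7 -5 S
1 120/13 24/5 444/65 -912/65 -7 -4 W
2 20/3 4/3 6 -8 -6 -4 N
3 120/73 120/73 60/73 -240/73 -6 -5 E
4 30/17 15 -195/34 -285/17 -7 -5 S
final -7 -4 W

n=0: pose=(-7,-5,S); sL=30/17, sR=15; mL=-195/34, mR=-285/17; mL+mR=-45/2 → advance -1; mR−mL=-375/34 → turn -1·90°
n=1: pose=(-7,-4,W); sL=120/13, sR=24/5; mL=444/65, mR=-912/65; mL+mR=-36/5 → advance -1; mR−mL=-1356/65 → turn -1·90°
n=2: pose=(-6,-4,N); sL=20/3, sR=4/3; mL=6, mR=-8; mL+mR=-2 → advance -1; mR−mL=-14 → turn -1·90°
n=3: pose=(-6,-5,E); sL=120/73, sR=120/73; mL=60/73, mR=-240/73; mL+mR=-180/73 → advance -1; mR−mL=-300/73 → turn -1·90°
n=4: pose=(-7,-5,S); sL=30/17, sR=15; mL=-195/34, mR=-285/17; mL+mR=-45/2 → advance -1; mR−mL=-375/34 → turn -1·90°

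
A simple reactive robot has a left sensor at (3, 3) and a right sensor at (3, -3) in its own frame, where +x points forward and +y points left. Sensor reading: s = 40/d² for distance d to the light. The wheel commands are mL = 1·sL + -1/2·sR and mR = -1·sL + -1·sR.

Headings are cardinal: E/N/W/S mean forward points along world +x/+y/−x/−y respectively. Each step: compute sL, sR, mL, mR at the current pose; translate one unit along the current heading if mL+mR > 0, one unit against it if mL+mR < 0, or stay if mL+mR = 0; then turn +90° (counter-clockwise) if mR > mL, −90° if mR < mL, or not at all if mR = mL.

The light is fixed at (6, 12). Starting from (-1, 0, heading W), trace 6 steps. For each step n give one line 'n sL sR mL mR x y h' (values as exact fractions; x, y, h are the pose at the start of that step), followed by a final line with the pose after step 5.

0 8/65 40/181 148/11765 -4048/11765 -1 0 W
1 20/81 4/9 2/81 -56/81 0 0 N
2 40/109 8/53 1684/5777 -2992/5777 0 -1 E
3 5/34 10/89 275/3026 -785/3026 -1 -1 S
4 8/65 40/181 148/11765 -4048/11765 -1 0 W
5 20/81 4/9 2/81 -56/81 0 0 N
final 0 -1 E

n=0: pose=(-1,0,W); sL=8/65, sR=40/181; mL=148/11765, mR=-4048/11765; mL+mR=-60/181 → advance -1; mR−mL=-4196/11765 → turn -1·90°
n=1: pose=(0,0,N); sL=20/81, sR=4/9; mL=2/81, mR=-56/81; mL+mR=-2/3 → advance -1; mR−mL=-58/81 → turn -1·90°
n=2: pose=(0,-1,E); sL=40/109, sR=8/53; mL=1684/5777, mR=-2992/5777; mL+mR=-12/53 → advance -1; mR−mL=-4676/5777 → turn -1·90°
n=3: pose=(-1,-1,S); sL=5/34, sR=10/89; mL=275/3026, mR=-785/3026; mL+mR=-15/89 → advance -1; mR−mL=-530/1513 → turn -1·90°
n=4: pose=(-1,0,W); sL=8/65, sR=40/181; mL=148/11765, mR=-4048/11765; mL+mR=-60/181 → advance -1; mR−mL=-4196/11765 → turn -1·90°
n=5: pose=(0,0,N); sL=20/81, sR=4/9; mL=2/81, mR=-56/81; mL+mR=-2/3 → advance -1; mR−mL=-58/81 → turn -1·90°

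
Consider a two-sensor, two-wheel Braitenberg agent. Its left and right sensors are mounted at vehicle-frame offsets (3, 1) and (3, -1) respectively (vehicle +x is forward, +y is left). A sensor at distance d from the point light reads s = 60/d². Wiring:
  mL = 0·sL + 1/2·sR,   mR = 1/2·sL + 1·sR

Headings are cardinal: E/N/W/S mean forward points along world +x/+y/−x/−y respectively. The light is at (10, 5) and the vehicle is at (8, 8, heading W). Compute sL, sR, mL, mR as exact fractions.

left sensor world pos  = (5, 7); dL² = 29
right sensor world pos = (5, 9); dR² = 41
sL = 60/29 = 60/29
sR = 60/41 = 60/41
mL = 0·sL + 1/2·sR = 30/41
mR = 1/2·sL + 1·sR = 2970/1189

60/29 60/41 30/41 2970/1189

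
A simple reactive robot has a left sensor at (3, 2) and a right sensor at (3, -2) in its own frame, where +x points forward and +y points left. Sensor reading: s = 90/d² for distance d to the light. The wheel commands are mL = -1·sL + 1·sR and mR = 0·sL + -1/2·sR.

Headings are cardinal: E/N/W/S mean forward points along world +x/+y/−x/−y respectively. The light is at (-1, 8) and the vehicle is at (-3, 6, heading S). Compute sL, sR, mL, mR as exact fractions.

left sensor world pos  = (-1, 3); dL² = 25
right sensor world pos = (-5, 3); dR² = 41
sL = 90/25 = 18/5
sR = 90/41 = 90/41
mL = -1·sL + 1·sR = -288/205
mR = 0·sL + -1/2·sR = -45/41

18/5 90/41 -288/205 -45/41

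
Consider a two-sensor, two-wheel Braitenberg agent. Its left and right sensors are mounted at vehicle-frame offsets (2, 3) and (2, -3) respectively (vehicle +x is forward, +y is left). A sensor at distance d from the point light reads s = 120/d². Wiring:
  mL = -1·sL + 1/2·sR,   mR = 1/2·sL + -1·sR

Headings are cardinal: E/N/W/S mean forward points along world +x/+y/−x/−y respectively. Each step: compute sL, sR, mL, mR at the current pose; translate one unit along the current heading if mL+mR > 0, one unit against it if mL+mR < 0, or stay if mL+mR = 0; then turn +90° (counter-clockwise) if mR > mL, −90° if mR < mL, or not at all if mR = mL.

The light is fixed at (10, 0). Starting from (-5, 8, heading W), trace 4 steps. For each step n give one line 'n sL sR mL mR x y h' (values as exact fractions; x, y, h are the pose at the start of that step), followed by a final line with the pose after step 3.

0 60/157 12/41 -1518/6437 -654/6437 -5 8 W
1 120/157 24/65 -5916/10205 132/10205 -4 8 S
2 5/12 2/3 -1/12 -11/24 -4 9 E
3 120/193 120/373 -33180/71989 -780/71989 -5 9 S
final -5 10 E

n=0: pose=(-5,8,W); sL=60/157, sR=12/41; mL=-1518/6437, mR=-654/6437; mL+mR=-2172/6437 → advance -1; mR−mL=864/6437 → turn +1·90°
n=1: pose=(-4,8,S); sL=120/157, sR=24/65; mL=-5916/10205, mR=132/10205; mL+mR=-5784/10205 → advance -1; mR−mL=6048/10205 → turn +1·90°
n=2: pose=(-4,9,E); sL=5/12, sR=2/3; mL=-1/12, mR=-11/24; mL+mR=-13/24 → advance -1; mR−mL=-3/8 → turn -1·90°
n=3: pose=(-5,9,S); sL=120/193, sR=120/373; mL=-33180/71989, mR=-780/71989; mL+mR=-33960/71989 → advance -1; mR−mL=32400/71989 → turn +1·90°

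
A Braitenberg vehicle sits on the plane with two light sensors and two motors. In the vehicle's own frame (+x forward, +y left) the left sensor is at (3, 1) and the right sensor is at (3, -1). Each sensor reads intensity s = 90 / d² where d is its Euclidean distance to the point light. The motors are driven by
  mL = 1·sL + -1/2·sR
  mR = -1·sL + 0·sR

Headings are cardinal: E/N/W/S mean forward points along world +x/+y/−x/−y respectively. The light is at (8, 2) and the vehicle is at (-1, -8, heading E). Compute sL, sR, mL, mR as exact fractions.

10/13 90/157 985/2041 -10/13

left sensor world pos  = (2, -7); dL² = 117
right sensor world pos = (2, -9); dR² = 157
sL = 90/117 = 10/13
sR = 90/157 = 90/157
mL = 1·sL + -1/2·sR = 985/2041
mR = -1·sL + 0·sR = -10/13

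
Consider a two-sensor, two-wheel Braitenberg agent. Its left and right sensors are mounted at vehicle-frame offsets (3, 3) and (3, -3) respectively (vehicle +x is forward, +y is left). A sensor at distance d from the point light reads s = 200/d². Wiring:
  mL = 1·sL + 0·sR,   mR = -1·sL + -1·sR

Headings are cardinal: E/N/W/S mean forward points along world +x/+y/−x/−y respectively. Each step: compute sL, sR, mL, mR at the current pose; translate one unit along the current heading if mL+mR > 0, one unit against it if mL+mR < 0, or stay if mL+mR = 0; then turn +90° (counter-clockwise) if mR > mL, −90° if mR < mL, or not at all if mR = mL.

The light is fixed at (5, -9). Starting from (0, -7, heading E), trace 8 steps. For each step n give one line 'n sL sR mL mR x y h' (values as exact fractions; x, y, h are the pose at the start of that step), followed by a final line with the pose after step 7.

0 200/29 40 200/29 -1360/29 0 -7 E
1 20 100/41 20 -920/41 -1 -7 S
2 200/81 200/117 200/81 -4400/1053 -1 -6 W
3 2 5 2 -7 0 -6 N
4 200/29 40 200/29 -1360/29 0 -7 E
5 20 100/41 20 -920/41 -1 -7 S
6 200/81 200/117 200/81 -4400/1053 -1 -6 W
7 2 5 2 -7 0 -6 N
final 0 -7 E

n=0: pose=(0,-7,E); sL=200/29, sR=40; mL=200/29, mR=-1360/29; mL+mR=-40 → advance -1; mR−mL=-1560/29 → turn -1·90°
n=1: pose=(-1,-7,S); sL=20, sR=100/41; mL=20, mR=-920/41; mL+mR=-100/41 → advance -1; mR−mL=-1740/41 → turn -1·90°
n=2: pose=(-1,-6,W); sL=200/81, sR=200/117; mL=200/81, mR=-4400/1053; mL+mR=-200/117 → advance -1; mR−mL=-7000/1053 → turn -1·90°
n=3: pose=(0,-6,N); sL=2, sR=5; mL=2, mR=-7; mL+mR=-5 → advance -1; mR−mL=-9 → turn -1·90°
n=4: pose=(0,-7,E); sL=200/29, sR=40; mL=200/29, mR=-1360/29; mL+mR=-40 → advance -1; mR−mL=-1560/29 → turn -1·90°
n=5: pose=(-1,-7,S); sL=20, sR=100/41; mL=20, mR=-920/41; mL+mR=-100/41 → advance -1; mR−mL=-1740/41 → turn -1·90°
n=6: pose=(-1,-6,W); sL=200/81, sR=200/117; mL=200/81, mR=-4400/1053; mL+mR=-200/117 → advance -1; mR−mL=-7000/1053 → turn -1·90°
n=7: pose=(0,-6,N); sL=2, sR=5; mL=2, mR=-7; mL+mR=-5 → advance -1; mR−mL=-9 → turn -1·90°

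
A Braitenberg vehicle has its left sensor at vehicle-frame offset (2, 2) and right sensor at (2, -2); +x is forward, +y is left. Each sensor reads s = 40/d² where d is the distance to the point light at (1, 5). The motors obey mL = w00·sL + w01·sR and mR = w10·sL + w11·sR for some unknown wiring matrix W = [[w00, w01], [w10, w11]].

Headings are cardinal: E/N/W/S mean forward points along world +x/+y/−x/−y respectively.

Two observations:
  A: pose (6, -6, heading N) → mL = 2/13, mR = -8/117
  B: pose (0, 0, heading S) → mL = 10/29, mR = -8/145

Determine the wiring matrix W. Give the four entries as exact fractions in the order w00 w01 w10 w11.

obs A: pose=(6,-6,N) → sL=4/9, sR=4/13, mL=2/13, mR=-8/117
obs B: pose=(0,0,S) → sL=4/5, sR=20/29, mL=10/29, mR=-8/145
sensor matrix S = [[4/9, 4/13], [4/5, 20/29]]; det S = 1024/16965
solve [mL_A; mL_B] = S·[w00; w01] and [mR_A; mR_B] = S·[w10; w11]:
  w00 = 0, w01 = 1/2, w10 = -1/2, w11 = 1/2

0 1/2 -1/2 1/2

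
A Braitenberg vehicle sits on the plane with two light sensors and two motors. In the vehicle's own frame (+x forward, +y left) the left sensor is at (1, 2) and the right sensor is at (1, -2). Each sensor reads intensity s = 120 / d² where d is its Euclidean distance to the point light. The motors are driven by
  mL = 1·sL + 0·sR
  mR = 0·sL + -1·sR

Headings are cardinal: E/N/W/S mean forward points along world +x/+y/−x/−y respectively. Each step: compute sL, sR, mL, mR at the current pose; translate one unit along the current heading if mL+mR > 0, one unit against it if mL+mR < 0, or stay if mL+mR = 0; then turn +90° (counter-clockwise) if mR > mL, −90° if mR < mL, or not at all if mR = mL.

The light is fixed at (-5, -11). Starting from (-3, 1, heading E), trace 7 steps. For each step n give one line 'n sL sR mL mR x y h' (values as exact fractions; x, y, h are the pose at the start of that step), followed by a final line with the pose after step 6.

0 24/41 120/109 24/41 -120/109 -3 1 E
1 12/13 60/61 12/13 -60/61 -4 1 S
2 120/121 8/15 120/121 -8/15 -4 2 W
3 3/5 3/5 3/5 -3/5 -5 2 N
4 60/113 60/61 60/113 -60/61 -5 2 E
5 24/29 40/51 24/29 -40/51 -6 2 S
6 15/13 3/5 15/13 -3/5 -6 1 W
final -7 1 N

n=0: pose=(-3,1,E); sL=24/41, sR=120/109; mL=24/41, mR=-120/109; mL+mR=-2304/4469 → advance -1; mR−mL=-7536/4469 → turn -1·90°
n=1: pose=(-4,1,S); sL=12/13, sR=60/61; mL=12/13, mR=-60/61; mL+mR=-48/793 → advance -1; mR−mL=-1512/793 → turn -1·90°
n=2: pose=(-4,2,W); sL=120/121, sR=8/15; mL=120/121, mR=-8/15; mL+mR=832/1815 → advance +1; mR−mL=-2768/1815 → turn -1·90°
n=3: pose=(-5,2,N); sL=3/5, sR=3/5; mL=3/5, mR=-3/5; mL+mR=0 → advance +0; mR−mL=-6/5 → turn -1·90°
n=4: pose=(-5,2,E); sL=60/113, sR=60/61; mL=60/113, mR=-60/61; mL+mR=-3120/6893 → advance -1; mR−mL=-10440/6893 → turn -1·90°
n=5: pose=(-6,2,S); sL=24/29, sR=40/51; mL=24/29, mR=-40/51; mL+mR=64/1479 → advance +1; mR−mL=-2384/1479 → turn -1·90°
n=6: pose=(-6,1,W); sL=15/13, sR=3/5; mL=15/13, mR=-3/5; mL+mR=36/65 → advance +1; mR−mL=-114/65 → turn -1·90°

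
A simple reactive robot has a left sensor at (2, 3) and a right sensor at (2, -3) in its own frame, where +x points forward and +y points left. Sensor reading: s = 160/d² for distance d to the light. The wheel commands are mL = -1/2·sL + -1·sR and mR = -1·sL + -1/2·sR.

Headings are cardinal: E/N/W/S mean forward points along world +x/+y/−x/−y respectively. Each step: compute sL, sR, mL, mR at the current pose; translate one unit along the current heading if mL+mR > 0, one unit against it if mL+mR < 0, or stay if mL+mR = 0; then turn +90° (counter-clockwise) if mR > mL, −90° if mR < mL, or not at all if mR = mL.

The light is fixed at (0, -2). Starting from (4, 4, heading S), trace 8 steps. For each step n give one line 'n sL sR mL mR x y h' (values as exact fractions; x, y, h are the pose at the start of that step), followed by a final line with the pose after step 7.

0 32/13 160/17 -2352/221 -1584/221 4 4 S
1 20/17 40/13 -810/221 -600/221 4 5 E
2 160/81 160/117 -2480/1053 -2800/1053 3 5 N
3 80/53 80/17 -4920/901 -3480/901 3 4 E
4 32/13 160/89 -3504/1157 -3888/1157 2 4 N
5 2 8 -9 -6 2 3 E
6 160/53 32/13 -2736/689 -2928/689 1 3 N
7 80/29 16 -504/29 -312/29 1 2 E
final 0 2 N

n=0: pose=(4,4,S); sL=32/13, sR=160/17; mL=-2352/221, mR=-1584/221; mL+mR=-3936/221 → advance -1; mR−mL=768/221 → turn +1·90°
n=1: pose=(4,5,E); sL=20/17, sR=40/13; mL=-810/221, mR=-600/221; mL+mR=-1410/221 → advance -1; mR−mL=210/221 → turn +1·90°
n=2: pose=(3,5,N); sL=160/81, sR=160/117; mL=-2480/1053, mR=-2800/1053; mL+mR=-1760/351 → advance -1; mR−mL=-320/1053 → turn -1·90°
n=3: pose=(3,4,E); sL=80/53, sR=80/17; mL=-4920/901, mR=-3480/901; mL+mR=-8400/901 → advance -1; mR−mL=1440/901 → turn +1·90°
n=4: pose=(2,4,N); sL=32/13, sR=160/89; mL=-3504/1157, mR=-3888/1157; mL+mR=-7392/1157 → advance -1; mR−mL=-384/1157 → turn -1·90°
n=5: pose=(2,3,E); sL=2, sR=8; mL=-9, mR=-6; mL+mR=-15 → advance -1; mR−mL=3 → turn +1·90°
n=6: pose=(1,3,N); sL=160/53, sR=32/13; mL=-2736/689, mR=-2928/689; mL+mR=-5664/689 → advance -1; mR−mL=-192/689 → turn -1·90°
n=7: pose=(1,2,E); sL=80/29, sR=16; mL=-504/29, mR=-312/29; mL+mR=-816/29 → advance -1; mR−mL=192/29 → turn +1·90°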